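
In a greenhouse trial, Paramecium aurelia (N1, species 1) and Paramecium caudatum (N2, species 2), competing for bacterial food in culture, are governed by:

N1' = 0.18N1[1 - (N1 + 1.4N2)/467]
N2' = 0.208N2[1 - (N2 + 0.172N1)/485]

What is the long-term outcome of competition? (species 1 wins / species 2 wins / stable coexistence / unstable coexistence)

Compare the nullcline intercepts: K1/α12 = 467/1.4 = 334 < K2 = 485; K2/α21 = 485/0.172 = 2820 > K1 = 467.
Since the inequalities point opposite ways, species 2 can invade but species 1 cannot.

species 2 excludes species 1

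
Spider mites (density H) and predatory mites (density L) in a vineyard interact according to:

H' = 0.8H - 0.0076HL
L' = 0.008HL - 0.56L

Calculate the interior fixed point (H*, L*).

Set dL/dt = 0 with L > 0: 0.008H - 0.56 = 0, so H* = 0.56/0.008 = 70.
Set dH/dt = 0 with H > 0: 0.8 - 0.0076L = 0, so L* = 0.8/0.0076 = 105.

H* ≈ 70, L* ≈ 105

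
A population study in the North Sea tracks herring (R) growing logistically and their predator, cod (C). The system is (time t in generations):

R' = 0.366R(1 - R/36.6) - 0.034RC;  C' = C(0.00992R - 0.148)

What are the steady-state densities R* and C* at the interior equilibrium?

From dC/dt = 0 with C > 0: 0.00992R* = 0.148, so R* = 14.9.
Substitute into dR/dt = 0: 0.366(1 - 14.9/36.6) = 0.034C*.
The bracket is 0.592, giving C* = 0.217/0.034 = 6.38.

R* ≈ 14.9, C* ≈ 6.38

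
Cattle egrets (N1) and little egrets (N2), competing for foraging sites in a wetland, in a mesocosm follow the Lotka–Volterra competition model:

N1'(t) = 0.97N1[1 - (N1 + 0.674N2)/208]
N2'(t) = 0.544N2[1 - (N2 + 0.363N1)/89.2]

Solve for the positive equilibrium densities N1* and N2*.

Setting both brackets to zero gives the nullclines N1 + 0.674N2 = 208 and 0.363N1 + N2 = 89.2.
Substituting N2 = 89.2 - 0.363N1 into the first: N1(1 - 0.674·0.363) = 208 - 0.674·89.2.
So N1* = 148/0.755 = 196, and then N2* = 89.2 - 0.363·196 = 18.1.

N1* ≈ 196, N2* ≈ 18.1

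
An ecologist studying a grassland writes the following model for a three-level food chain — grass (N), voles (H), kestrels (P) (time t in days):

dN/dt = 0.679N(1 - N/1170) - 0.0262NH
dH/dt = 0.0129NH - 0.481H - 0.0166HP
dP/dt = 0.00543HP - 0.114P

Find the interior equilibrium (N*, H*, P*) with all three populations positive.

From dP/dt = 0: 0.00543H* = 0.114, so H* = 21.
From dN/dt = 0: 0.679(1 - N*/1170) = 0.0262·21, giving N* = 1170·(1 - 0.81) = 222.
From dH/dt = 0: 0.0129·222 - 0.481 = 0.0166P*, so P* = 2.39/0.0166 = 144.

N* ≈ 222, H* ≈ 21, P* ≈ 144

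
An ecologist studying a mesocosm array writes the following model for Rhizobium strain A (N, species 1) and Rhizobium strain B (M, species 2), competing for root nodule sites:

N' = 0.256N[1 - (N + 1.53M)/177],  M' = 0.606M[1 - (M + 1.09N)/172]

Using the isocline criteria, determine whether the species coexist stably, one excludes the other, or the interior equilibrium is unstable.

unstable coexistence (outcome depends on initial conditions)

Compare the nullcline intercepts: K1/α12 = 177/1.53 = 116 < K2 = 172; K2/α21 = 172/1.09 = 158 < K1 = 177.
Since both are reversed, neither can invade when rare; the interior point is a saddle.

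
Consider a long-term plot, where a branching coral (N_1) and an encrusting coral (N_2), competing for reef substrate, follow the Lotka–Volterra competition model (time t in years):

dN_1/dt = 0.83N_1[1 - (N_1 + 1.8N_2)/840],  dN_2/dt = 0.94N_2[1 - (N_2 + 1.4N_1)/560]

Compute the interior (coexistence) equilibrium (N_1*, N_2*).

N_1* ≈ 111, N_2* ≈ 405

Setting both brackets to zero gives the nullclines N_1 + 1.8N_2 = 840 and 1.4N_1 + N_2 = 560.
Substituting N_2 = 560 - 1.4N_1 into the first: N_1(1 - 1.8·1.4) = 840 - 1.8·560.
So N_1* = -168/-1.52 = 111, and then N_2* = 560 - 1.4·111 = 405.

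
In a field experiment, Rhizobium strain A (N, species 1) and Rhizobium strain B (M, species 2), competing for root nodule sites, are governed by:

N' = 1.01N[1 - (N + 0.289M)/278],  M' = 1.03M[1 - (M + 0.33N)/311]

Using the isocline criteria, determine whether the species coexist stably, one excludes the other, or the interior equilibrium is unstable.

Compare the nullcline intercepts: K1/α12 = 278/0.289 = 962 > K2 = 311; K2/α21 = 311/0.33 = 942 > K1 = 278.
Since both inequalities hold, each species can invade when rare, so the interior equilibrium is stable.

stable coexistence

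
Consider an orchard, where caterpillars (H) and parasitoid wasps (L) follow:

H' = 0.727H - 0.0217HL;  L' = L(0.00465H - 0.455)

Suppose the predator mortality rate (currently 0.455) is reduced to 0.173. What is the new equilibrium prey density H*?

At the interior fixed point, setting dL/dt = 0 with L > 0 fixes H* = (predator death rate)/(HL coefficient) — independent of the other coefficients.
With the change, H* = 0.173/0.00465 = 37.2; it falls from 97.8.

H* ≈ 37.2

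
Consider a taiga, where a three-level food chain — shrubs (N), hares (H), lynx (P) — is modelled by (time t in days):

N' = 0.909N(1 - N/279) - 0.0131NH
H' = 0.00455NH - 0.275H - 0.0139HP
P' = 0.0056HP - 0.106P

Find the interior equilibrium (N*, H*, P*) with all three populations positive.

From dP/dt = 0: 0.0056H* = 0.106, so H* = 18.9.
From dN/dt = 0: 0.909(1 - N*/279) = 0.0131·18.9, giving N* = 279·(1 - 0.273) = 203.
From dH/dt = 0: 0.00455·203 - 0.275 = 0.0139P*, so P* = 0.648/0.0139 = 46.6.

N* ≈ 203, H* ≈ 18.9, P* ≈ 46.6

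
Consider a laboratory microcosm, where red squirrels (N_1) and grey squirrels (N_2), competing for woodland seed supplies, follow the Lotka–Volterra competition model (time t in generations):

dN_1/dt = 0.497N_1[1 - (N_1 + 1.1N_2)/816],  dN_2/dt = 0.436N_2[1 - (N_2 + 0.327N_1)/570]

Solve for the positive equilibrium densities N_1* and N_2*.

N_1* ≈ 295, N_2* ≈ 473

Setting both brackets to zero gives the nullclines N_1 + 1.1N_2 = 816 and 0.327N_1 + N_2 = 570.
Substituting N_2 = 570 - 0.327N_1 into the first: N_1(1 - 1.1·0.327) = 816 - 1.1·570.
So N_1* = 189/0.64 = 295, and then N_2* = 570 - 0.327·295 = 473.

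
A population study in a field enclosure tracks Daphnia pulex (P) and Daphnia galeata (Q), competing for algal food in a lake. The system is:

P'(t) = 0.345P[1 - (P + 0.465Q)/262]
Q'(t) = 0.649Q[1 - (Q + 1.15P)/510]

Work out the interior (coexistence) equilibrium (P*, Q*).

P* ≈ 53.4, Q* ≈ 449

Setting both brackets to zero gives the nullclines P + 0.465Q = 262 and 1.15P + Q = 510.
Substituting Q = 510 - 1.15P into the first: P(1 - 0.465·1.15) = 262 - 0.465·510.
So P* = 24.8/0.465 = 53.4, and then Q* = 510 - 1.15·53.4 = 449.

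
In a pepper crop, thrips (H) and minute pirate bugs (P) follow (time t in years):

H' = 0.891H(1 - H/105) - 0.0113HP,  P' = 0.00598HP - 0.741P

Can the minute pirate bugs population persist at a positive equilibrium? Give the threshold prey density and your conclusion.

The predator equation gives dP/dt > 0 only when H > 0.741/0.00598 = 124.
Without the predator, H → K = 105. Since 105 < 124, the predator cannot invade.

Threshold H = 124; K < 124, so no, the predator goes extinct.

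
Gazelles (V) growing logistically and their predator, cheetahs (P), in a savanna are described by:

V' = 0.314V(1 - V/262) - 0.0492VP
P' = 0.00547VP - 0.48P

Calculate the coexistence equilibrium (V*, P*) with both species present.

From dP/dt = 0 with P > 0: 0.00547V* = 0.48, so V* = 87.8.
Substitute into dV/dt = 0: 0.314(1 - 87.8/262) = 0.0492P*.
The bracket is 0.665, giving P* = 0.209/0.0492 = 4.24.

V* ≈ 87.8, P* ≈ 4.24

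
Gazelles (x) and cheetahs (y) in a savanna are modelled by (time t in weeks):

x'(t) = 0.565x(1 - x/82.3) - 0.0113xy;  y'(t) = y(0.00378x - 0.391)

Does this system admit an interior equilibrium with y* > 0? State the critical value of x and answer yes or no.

The predator equation gives dy/dt > 0 only when x > 0.391/0.00378 = 103.
Without the predator, x → K = 82.3. Since 82.3 < 103, the predator cannot invade.

Threshold x = 103; K < 103, so no, the predator goes extinct.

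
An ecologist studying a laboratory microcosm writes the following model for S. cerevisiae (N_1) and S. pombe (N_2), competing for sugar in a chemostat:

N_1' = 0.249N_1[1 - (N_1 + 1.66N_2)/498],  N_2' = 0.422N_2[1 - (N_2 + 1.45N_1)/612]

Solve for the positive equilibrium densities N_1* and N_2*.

Setting both brackets to zero gives the nullclines N_1 + 1.66N_2 = 498 and 1.45N_1 + N_2 = 612.
Substituting N_2 = 612 - 1.45N_1 into the first: N_1(1 - 1.66·1.45) = 498 - 1.66·612.
So N_1* = -518/-1.41 = 368, and then N_2* = 612 - 1.45·368 = 78.3.

N_1* ≈ 368, N_2* ≈ 78.3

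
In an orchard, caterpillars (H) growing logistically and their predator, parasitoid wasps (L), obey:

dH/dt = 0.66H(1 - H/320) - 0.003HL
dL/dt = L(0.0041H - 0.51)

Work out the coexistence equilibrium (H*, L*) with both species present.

H* ≈ 124, L* ≈ 134

From dL/dt = 0 with L > 0: 0.0041H* = 0.51, so H* = 124.
Substitute into dH/dt = 0: 0.66(1 - 124/320) = 0.003L*.
The bracket is 0.611, giving L* = 0.403/0.003 = 134.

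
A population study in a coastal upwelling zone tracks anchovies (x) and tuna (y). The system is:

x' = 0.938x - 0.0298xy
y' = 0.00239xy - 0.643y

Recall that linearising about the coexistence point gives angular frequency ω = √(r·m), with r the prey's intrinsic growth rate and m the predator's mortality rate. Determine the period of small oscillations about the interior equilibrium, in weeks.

Here r = 0.938 and m = 0.643, so r·m = 0.603.
ω = √0.603 = 0.777 per week, hence T = 2π/ω ≈ 8.09 weeks.

T ≈ 8.09 weeks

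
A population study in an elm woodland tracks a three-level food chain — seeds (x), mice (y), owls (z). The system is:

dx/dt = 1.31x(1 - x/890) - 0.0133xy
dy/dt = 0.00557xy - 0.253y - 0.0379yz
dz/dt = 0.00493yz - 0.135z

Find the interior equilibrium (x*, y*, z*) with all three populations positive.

From dz/dt = 0: 0.00493y* = 0.135, so y* = 27.4.
From dx/dt = 0: 1.31(1 - x*/890) = 0.0133·27.4, giving x* = 890·(1 - 0.278) = 643.
From dy/dt = 0: 0.00557·643 - 0.253 = 0.0379z*, so z* = 3.33/0.0379 = 87.8.

x* ≈ 643, y* ≈ 27.4, z* ≈ 87.8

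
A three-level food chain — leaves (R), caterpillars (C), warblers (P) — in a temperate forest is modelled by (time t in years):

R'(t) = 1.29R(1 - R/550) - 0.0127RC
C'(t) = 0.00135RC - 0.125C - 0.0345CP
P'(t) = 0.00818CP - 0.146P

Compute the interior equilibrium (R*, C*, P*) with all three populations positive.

R* ≈ 453, C* ≈ 17.8, P* ≈ 14.1

From dP/dt = 0: 0.00818C* = 0.146, so C* = 17.8.
From dR/dt = 0: 1.29(1 - R*/550) = 0.0127·17.8, giving R* = 550·(1 - 0.176) = 453.
From dC/dt = 0: 0.00135·453 - 0.125 = 0.0345P*, so P* = 0.487/0.0345 = 14.1.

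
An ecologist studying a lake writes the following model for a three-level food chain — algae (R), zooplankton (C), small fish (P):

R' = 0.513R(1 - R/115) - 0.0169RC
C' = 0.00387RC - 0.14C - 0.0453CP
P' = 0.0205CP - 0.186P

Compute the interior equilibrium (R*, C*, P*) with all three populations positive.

R* ≈ 80.6, C* ≈ 9.07, P* ≈ 3.8

From dP/dt = 0: 0.0205C* = 0.186, so C* = 9.07.
From dR/dt = 0: 0.513(1 - R*/115) = 0.0169·9.07, giving R* = 115·(1 - 0.299) = 80.6.
From dC/dt = 0: 0.00387·80.6 - 0.14 = 0.0453P*, so P* = 0.172/0.0453 = 3.8.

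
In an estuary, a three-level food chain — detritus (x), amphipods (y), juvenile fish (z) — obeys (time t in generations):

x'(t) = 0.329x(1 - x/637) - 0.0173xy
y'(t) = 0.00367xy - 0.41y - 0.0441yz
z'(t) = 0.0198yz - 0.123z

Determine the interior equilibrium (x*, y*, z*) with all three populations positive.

From dz/dt = 0: 0.0198y* = 0.123, so y* = 6.21.
From dx/dt = 0: 0.329(1 - x*/637) = 0.0173·6.21, giving x* = 637·(1 - 0.327) = 429.
From dy/dt = 0: 0.00367·429 - 0.41 = 0.0441z*, so z* = 1.16/0.0441 = 26.4.

x* ≈ 429, y* ≈ 6.21, z* ≈ 26.4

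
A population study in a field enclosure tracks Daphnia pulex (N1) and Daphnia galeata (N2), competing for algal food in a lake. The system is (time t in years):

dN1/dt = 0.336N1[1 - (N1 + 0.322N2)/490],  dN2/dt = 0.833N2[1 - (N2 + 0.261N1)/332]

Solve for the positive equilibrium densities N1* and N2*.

Setting both brackets to zero gives the nullclines N1 + 0.322N2 = 490 and 0.261N1 + N2 = 332.
Substituting N2 = 332 - 0.261N1 into the first: N1(1 - 0.322·0.261) = 490 - 0.322·332.
So N1* = 383/0.916 = 418, and then N2* = 332 - 0.261·418 = 223.

N1* ≈ 418, N2* ≈ 223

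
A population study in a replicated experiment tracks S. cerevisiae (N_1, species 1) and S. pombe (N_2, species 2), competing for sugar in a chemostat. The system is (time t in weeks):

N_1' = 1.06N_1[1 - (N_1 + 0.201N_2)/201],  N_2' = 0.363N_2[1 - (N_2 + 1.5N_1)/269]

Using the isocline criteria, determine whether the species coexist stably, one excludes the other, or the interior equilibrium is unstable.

species 1 excludes species 2

Compare the nullcline intercepts: K1/α12 = 201/0.201 = 1000 > K2 = 269; K2/α21 = 269/1.5 = 179 < K1 = 201.
Since the inequalities point opposite ways, species 1 can invade but species 2 cannot.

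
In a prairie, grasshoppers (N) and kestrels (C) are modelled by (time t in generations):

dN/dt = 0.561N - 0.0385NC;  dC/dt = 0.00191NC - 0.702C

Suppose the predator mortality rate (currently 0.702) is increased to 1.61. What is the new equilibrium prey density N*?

N* ≈ 843

At the interior fixed point, setting dC/dt = 0 with C > 0 fixes N* = (predator death rate)/(NC coefficient) — independent of the other coefficients.
With the change, N* = 1.61/0.00191 = 843; it rises from 368.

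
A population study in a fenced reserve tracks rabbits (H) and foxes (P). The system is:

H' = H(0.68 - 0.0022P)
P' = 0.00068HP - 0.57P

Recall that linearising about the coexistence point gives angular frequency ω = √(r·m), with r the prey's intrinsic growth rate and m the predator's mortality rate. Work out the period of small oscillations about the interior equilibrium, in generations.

Here r = 0.68 and m = 0.57, so r·m = 0.388.
ω = √0.388 = 0.623 per generation, hence T = 2π/ω ≈ 10.1 generations.

T ≈ 10.1 generations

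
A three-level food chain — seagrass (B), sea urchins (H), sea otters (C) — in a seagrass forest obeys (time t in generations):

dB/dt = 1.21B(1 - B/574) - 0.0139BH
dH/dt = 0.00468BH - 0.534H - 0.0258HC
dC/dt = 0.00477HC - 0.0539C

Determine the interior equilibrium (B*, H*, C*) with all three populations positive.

From dC/dt = 0: 0.00477H* = 0.0539, so H* = 11.3.
From dB/dt = 0: 1.21(1 - B*/574) = 0.0139·11.3, giving B* = 574·(1 - 0.13) = 499.
From dH/dt = 0: 0.00468·499 - 0.534 = 0.0258C*, so C* = 1.8/0.0258 = 69.9.

B* ≈ 499, H* ≈ 11.3, C* ≈ 69.9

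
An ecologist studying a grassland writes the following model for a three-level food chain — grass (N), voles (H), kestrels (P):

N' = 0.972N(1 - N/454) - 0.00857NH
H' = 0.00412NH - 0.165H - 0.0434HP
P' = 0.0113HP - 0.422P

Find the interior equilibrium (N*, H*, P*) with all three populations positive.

From dP/dt = 0: 0.0113H* = 0.422, so H* = 37.3.
From dN/dt = 0: 0.972(1 - N*/454) = 0.00857·37.3, giving N* = 454·(1 - 0.329) = 305.
From dH/dt = 0: 0.00412·305 - 0.165 = 0.0434P*, so P* = 1.09/0.0434 = 25.1.

N* ≈ 305, H* ≈ 37.3, P* ≈ 25.1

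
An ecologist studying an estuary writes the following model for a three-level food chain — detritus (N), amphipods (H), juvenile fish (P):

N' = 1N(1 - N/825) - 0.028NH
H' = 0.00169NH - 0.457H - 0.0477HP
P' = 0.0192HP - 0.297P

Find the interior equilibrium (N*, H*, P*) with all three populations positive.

N* ≈ 468, H* ≈ 15.5, P* ≈ 6.99

From dP/dt = 0: 0.0192H* = 0.297, so H* = 15.5.
From dN/dt = 0: 1(1 - N*/825) = 0.028·15.5, giving N* = 825·(1 - 0.433) = 468.
From dH/dt = 0: 0.00169·468 - 0.457 = 0.0477P*, so P* = 0.333/0.0477 = 6.99.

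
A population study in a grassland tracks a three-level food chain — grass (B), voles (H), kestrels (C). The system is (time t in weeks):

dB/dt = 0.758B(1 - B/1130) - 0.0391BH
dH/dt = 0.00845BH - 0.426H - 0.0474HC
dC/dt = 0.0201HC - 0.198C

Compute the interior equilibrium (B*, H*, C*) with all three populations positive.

B* ≈ 556, H* ≈ 9.85, C* ≈ 90.1

From dC/dt = 0: 0.0201H* = 0.198, so H* = 9.85.
From dB/dt = 0: 0.758(1 - B*/1130) = 0.0391·9.85, giving B* = 1130·(1 - 0.508) = 556.
From dH/dt = 0: 0.00845·556 - 0.426 = 0.0474C*, so C* = 4.27/0.0474 = 90.1.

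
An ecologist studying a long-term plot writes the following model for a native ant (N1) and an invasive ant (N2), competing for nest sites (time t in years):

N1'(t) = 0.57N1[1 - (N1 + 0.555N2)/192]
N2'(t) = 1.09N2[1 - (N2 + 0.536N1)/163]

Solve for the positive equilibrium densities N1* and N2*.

Setting both brackets to zero gives the nullclines N1 + 0.555N2 = 192 and 0.536N1 + N2 = 163.
Substituting N2 = 163 - 0.536N1 into the first: N1(1 - 0.555·0.536) = 192 - 0.555·163.
So N1* = 102/0.703 = 145, and then N2* = 163 - 0.536·145 = 85.5.

N1* ≈ 145, N2* ≈ 85.5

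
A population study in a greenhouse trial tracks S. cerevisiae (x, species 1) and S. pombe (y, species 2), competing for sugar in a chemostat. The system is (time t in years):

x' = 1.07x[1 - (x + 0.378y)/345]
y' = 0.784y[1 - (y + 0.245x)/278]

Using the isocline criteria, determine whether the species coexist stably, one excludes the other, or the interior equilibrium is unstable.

Compare the nullcline intercepts: K1/α12 = 345/0.378 = 913 > K2 = 278; K2/α21 = 278/0.245 = 1130 > K1 = 345.
Since both inequalities hold, each species can invade when rare, so the interior equilibrium is stable.

stable coexistence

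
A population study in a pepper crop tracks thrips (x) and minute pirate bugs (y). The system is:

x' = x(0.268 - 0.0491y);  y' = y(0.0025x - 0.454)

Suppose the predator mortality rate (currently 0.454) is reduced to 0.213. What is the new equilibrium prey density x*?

x* ≈ 85.2

At the interior fixed point, setting dy/dt = 0 with y > 0 fixes x* = (predator death rate)/(xy coefficient) — independent of the other coefficients.
With the change, x* = 0.213/0.0025 = 85.2; it falls from 182.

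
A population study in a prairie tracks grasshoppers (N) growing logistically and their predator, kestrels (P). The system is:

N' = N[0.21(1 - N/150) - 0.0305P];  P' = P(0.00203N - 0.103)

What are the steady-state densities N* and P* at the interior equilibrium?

From dP/dt = 0 with P > 0: 0.00203N* = 0.103, so N* = 50.7.
Substitute into dN/dt = 0: 0.21(1 - 50.7/150) = 0.0305P*.
The bracket is 0.662, giving P* = 0.139/0.0305 = 4.56.

N* ≈ 50.7, P* ≈ 4.56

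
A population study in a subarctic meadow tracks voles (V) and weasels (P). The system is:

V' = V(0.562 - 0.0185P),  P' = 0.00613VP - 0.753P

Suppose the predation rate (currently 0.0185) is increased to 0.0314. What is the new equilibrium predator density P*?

P* ≈ 17.9

At the interior fixed point, setting dV/dt = 0 with V > 0 fixes P* = (prey growth rate)/(VP coefficient) — independent of the other coefficients.
With the change, P* = 0.562/0.0314 = 17.9; it falls from 30.4.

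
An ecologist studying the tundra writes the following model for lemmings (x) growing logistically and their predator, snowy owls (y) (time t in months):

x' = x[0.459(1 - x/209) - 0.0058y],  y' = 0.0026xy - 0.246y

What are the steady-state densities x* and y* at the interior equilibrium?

x* ≈ 94.6, y* ≈ 43.3

From dy/dt = 0 with y > 0: 0.0026x* = 0.246, so x* = 94.6.
Substitute into dx/dt = 0: 0.459(1 - 94.6/209) = 0.0058y*.
The bracket is 0.547, giving y* = 0.251/0.0058 = 43.3.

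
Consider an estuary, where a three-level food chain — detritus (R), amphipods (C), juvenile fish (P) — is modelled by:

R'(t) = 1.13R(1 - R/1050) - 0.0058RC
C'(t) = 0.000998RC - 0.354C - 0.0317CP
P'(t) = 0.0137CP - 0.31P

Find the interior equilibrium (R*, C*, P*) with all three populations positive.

R* ≈ 928, C* ≈ 22.6, P* ≈ 18.1

From dP/dt = 0: 0.0137C* = 0.31, so C* = 22.6.
From dR/dt = 0: 1.13(1 - R*/1050) = 0.0058·22.6, giving R* = 1050·(1 - 0.116) = 928.
From dC/dt = 0: 0.000998·928 - 0.354 = 0.0317P*, so P* = 0.572/0.0317 = 18.1.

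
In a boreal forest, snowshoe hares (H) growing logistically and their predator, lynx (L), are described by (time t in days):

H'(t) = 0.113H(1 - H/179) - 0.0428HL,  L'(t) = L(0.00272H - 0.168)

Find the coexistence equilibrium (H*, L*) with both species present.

From dL/dt = 0 with L > 0: 0.00272H* = 0.168, so H* = 61.8.
Substitute into dH/dt = 0: 0.113(1 - 61.8/179) = 0.0428L*.
The bracket is 0.655, giving L* = 0.074/0.0428 = 1.73.

H* ≈ 61.8, L* ≈ 1.73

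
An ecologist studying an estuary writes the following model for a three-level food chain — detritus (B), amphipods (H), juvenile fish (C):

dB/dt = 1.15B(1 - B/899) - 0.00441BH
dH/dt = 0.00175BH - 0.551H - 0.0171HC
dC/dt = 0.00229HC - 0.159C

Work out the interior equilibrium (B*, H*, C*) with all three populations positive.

From dC/dt = 0: 0.00229H* = 0.159, so H* = 69.4.
From dB/dt = 0: 1.15(1 - B*/899) = 0.00441·69.4, giving B* = 899·(1 - 0.266) = 660.
From dH/dt = 0: 0.00175·660 - 0.551 = 0.0171C*, so C* = 0.603/0.0171 = 35.3.

B* ≈ 660, H* ≈ 69.4, C* ≈ 35.3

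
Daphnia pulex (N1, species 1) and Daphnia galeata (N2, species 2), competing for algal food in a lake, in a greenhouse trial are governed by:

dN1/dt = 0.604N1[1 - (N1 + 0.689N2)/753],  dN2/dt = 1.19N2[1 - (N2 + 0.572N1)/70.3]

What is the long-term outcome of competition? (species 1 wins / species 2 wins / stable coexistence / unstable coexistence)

species 1 excludes species 2

Compare the nullcline intercepts: K1/α12 = 753/0.689 = 1090 > K2 = 70.3; K2/α21 = 70.3/0.572 = 123 < K1 = 753.
Since the inequalities point opposite ways, species 1 can invade but species 2 cannot.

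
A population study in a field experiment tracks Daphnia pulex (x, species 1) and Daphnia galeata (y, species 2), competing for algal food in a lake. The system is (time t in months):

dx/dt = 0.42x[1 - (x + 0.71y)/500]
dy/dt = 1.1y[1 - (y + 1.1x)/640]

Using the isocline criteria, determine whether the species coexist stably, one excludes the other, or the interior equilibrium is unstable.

stable coexistence

Compare the nullcline intercepts: K1/α12 = 500/0.71 = 704 > K2 = 640; K2/α21 = 640/1.1 = 582 > K1 = 500.
Since both inequalities hold, each species can invade when rare, so the interior equilibrium is stable.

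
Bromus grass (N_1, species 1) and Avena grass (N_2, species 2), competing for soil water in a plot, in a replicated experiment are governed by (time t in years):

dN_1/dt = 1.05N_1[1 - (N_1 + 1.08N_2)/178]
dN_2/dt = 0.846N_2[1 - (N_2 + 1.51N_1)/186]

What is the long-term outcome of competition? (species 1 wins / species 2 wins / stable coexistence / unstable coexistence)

unstable coexistence (outcome depends on initial conditions)

Compare the nullcline intercepts: K1/α12 = 178/1.08 = 165 < K2 = 186; K2/α21 = 186/1.51 = 123 < K1 = 178.
Since both are reversed, neither can invade when rare; the interior point is a saddle.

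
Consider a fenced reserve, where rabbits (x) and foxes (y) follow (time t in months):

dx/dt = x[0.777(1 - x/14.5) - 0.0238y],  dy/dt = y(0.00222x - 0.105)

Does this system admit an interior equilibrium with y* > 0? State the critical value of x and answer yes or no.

The predator equation gives dy/dt > 0 only when x > 0.105/0.00222 = 47.3.
Without the predator, x → K = 14.5. Since 14.5 < 47.3, the predator cannot invade.

Threshold x = 47.3; K < 47.3, so no, the predator goes extinct.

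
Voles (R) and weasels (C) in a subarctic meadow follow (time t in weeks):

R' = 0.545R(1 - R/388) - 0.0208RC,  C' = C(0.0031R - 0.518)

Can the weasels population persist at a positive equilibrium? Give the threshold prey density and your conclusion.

The predator equation gives dC/dt > 0 only when R > 0.518/0.0031 = 167.
Without the predator, R → K = 388. Since 388 > 167, the predator can invade and persist.

Threshold R = 167; K > 167, so yes, the predator persists.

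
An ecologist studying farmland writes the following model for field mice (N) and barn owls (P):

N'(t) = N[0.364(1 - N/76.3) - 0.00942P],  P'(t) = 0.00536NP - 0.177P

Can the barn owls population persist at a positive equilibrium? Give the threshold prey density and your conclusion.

The predator equation gives dP/dt > 0 only when N > 0.177/0.00536 = 33.
Without the predator, N → K = 76.3. Since 76.3 > 33, the predator can invade and persist.

Threshold N = 33; K > 33, so yes, the predator persists.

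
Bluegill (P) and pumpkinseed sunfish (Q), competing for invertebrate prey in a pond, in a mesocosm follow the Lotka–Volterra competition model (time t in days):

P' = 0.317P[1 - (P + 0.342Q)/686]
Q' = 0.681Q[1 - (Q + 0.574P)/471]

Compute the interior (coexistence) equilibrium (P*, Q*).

P* ≈ 653, Q* ≈ 96.1

Setting both brackets to zero gives the nullclines P + 0.342Q = 686 and 0.574P + Q = 471.
Substituting Q = 471 - 0.574P into the first: P(1 - 0.342·0.574) = 686 - 0.342·471.
So P* = 525/0.804 = 653, and then Q* = 471 - 0.574·653 = 96.1.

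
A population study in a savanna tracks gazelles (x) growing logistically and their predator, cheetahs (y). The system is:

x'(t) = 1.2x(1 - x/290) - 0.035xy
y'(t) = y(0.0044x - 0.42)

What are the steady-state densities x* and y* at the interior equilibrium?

x* ≈ 95.5, y* ≈ 23

From dy/dt = 0 with y > 0: 0.0044x* = 0.42, so x* = 95.5.
Substitute into dx/dt = 0: 1.2(1 - 95.5/290) = 0.035y*.
The bracket is 0.671, giving y* = 0.805/0.035 = 23.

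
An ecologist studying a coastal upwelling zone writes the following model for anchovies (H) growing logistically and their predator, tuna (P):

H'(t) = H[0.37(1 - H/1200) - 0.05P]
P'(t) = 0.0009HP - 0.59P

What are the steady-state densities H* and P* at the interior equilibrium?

H* ≈ 656, P* ≈ 3.36

From dP/dt = 0 with P > 0: 0.0009H* = 0.59, so H* = 656.
Substitute into dH/dt = 0: 0.37(1 - 656/1200) = 0.05P*.
The bracket is 0.454, giving P* = 0.168/0.05 = 3.36.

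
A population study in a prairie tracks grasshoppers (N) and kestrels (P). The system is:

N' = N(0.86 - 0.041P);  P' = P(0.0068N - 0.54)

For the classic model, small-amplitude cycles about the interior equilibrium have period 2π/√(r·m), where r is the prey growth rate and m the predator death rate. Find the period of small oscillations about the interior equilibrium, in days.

Here r = 0.86 and m = 0.54, so r·m = 0.464.
ω = √0.464 = 0.681 per day, hence T = 2π/ω ≈ 9.22 days.

T ≈ 9.22 days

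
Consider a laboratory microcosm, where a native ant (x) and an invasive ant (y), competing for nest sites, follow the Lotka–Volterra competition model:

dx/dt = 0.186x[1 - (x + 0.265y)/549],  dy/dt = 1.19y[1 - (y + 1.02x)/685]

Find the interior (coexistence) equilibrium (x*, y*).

x* ≈ 504, y* ≈ 171

Setting both brackets to zero gives the nullclines x + 0.265y = 549 and 1.02x + y = 685.
Substituting y = 685 - 1.02x into the first: x(1 - 0.265·1.02) = 549 - 0.265·685.
So x* = 367/0.73 = 504, and then y* = 685 - 1.02·504 = 171.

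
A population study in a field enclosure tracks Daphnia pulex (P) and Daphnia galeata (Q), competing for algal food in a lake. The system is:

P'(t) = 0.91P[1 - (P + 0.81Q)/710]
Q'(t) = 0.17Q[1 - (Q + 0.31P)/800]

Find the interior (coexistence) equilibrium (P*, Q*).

Setting both brackets to zero gives the nullclines P + 0.81Q = 710 and 0.31P + Q = 800.
Substituting Q = 800 - 0.31P into the first: P(1 - 0.81·0.31) = 710 - 0.81·800.
So P* = 62/0.749 = 82.8, and then Q* = 800 - 0.31·82.8 = 774.

P* ≈ 82.8, Q* ≈ 774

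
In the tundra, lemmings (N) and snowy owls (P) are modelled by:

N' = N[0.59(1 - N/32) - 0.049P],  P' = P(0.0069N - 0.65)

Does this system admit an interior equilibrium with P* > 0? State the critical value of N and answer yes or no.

The predator equation gives dP/dt > 0 only when N > 0.65/0.0069 = 94.2.
Without the predator, N → K = 32. Since 32 < 94.2, the predator cannot invade.

Threshold N = 94.2; K < 94.2, so no, the predator goes extinct.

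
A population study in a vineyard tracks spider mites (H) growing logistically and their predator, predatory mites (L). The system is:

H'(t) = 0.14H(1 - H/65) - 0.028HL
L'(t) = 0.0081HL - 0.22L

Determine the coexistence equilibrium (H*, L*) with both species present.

H* ≈ 27.2, L* ≈ 2.91

From dL/dt = 0 with L > 0: 0.0081H* = 0.22, so H* = 27.2.
Substitute into dH/dt = 0: 0.14(1 - 27.2/65) = 0.028L*.
The bracket is 0.582, giving L* = 0.0815/0.028 = 2.91.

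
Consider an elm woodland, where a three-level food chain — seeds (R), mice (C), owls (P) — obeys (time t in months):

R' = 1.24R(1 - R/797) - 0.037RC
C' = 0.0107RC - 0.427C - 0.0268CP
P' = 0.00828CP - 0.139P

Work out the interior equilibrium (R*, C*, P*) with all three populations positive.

R* ≈ 398, C* ≈ 16.8, P* ≈ 143

From dP/dt = 0: 0.00828C* = 0.139, so C* = 16.8.
From dR/dt = 0: 1.24(1 - R*/797) = 0.037·16.8, giving R* = 797·(1 - 0.501) = 398.
From dC/dt = 0: 0.0107·398 - 0.427 = 0.0268P*, so P* = 3.83/0.0268 = 143.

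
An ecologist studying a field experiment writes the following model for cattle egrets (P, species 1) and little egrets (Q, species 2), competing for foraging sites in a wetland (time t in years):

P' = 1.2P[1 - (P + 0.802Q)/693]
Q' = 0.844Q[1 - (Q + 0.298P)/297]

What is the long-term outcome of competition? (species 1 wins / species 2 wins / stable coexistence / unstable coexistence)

stable coexistence

Compare the nullcline intercepts: K1/α12 = 693/0.802 = 864 > K2 = 297; K2/α21 = 297/0.298 = 997 > K1 = 693.
Since both inequalities hold, each species can invade when rare, so the interior equilibrium is stable.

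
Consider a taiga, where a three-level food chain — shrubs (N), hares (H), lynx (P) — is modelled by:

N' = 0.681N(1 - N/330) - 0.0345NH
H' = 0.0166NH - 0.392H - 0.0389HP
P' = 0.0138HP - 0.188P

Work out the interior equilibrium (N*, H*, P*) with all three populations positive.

From dP/dt = 0: 0.0138H* = 0.188, so H* = 13.6.
From dN/dt = 0: 0.681(1 - N*/330) = 0.0345·13.6, giving N* = 330·(1 - 0.69) = 102.
From dH/dt = 0: 0.0166·102 - 0.392 = 0.0389P*, so P* = 1.31/0.0389 = 33.6.

N* ≈ 102, H* ≈ 13.6, P* ≈ 33.6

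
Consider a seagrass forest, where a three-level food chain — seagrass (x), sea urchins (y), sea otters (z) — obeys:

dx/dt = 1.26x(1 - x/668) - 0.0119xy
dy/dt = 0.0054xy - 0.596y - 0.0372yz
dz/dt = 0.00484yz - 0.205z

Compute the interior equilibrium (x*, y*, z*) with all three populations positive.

From dz/dt = 0: 0.00484y* = 0.205, so y* = 42.4.
From dx/dt = 0: 1.26(1 - x*/668) = 0.0119·42.4, giving x* = 668·(1 - 0.4) = 401.
From dy/dt = 0: 0.0054·401 - 0.596 = 0.0372z*, so z* = 1.57/0.0372 = 42.2.

x* ≈ 401, y* ≈ 42.4, z* ≈ 42.2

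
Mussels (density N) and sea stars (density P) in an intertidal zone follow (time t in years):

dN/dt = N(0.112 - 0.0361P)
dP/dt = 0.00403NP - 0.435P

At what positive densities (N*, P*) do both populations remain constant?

Set dP/dt = 0 with P > 0: 0.00403N - 0.435 = 0, so N* = 0.435/0.00403 = 108.
Set dN/dt = 0 with N > 0: 0.112 - 0.0361P = 0, so P* = 0.112/0.0361 = 3.1.

N* ≈ 108, P* ≈ 3.1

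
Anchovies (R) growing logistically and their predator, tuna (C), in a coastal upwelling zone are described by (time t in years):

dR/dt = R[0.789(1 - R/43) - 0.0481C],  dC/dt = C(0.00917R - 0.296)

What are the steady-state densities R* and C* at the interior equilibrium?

R* ≈ 32.3, C* ≈ 4.09

From dC/dt = 0 with C > 0: 0.00917R* = 0.296, so R* = 32.3.
Substitute into dR/dt = 0: 0.789(1 - 32.3/43) = 0.0481C*.
The bracket is 0.249, giving C* = 0.197/0.0481 = 4.09.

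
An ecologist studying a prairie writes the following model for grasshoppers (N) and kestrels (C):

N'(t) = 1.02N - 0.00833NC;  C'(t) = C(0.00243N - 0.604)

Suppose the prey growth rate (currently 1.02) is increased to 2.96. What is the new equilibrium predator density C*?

At the interior fixed point, setting dN/dt = 0 with N > 0 fixes C* = (prey growth rate)/(NC coefficient) — independent of the other coefficients.
With the change, C* = 2.96/0.00833 = 355; it rises from 122.

C* ≈ 355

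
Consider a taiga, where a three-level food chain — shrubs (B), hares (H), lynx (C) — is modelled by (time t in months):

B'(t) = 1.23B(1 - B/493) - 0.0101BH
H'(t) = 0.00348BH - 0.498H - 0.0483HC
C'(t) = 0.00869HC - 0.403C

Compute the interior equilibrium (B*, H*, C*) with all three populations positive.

B* ≈ 305, H* ≈ 46.4, C* ≈ 11.7

From dC/dt = 0: 0.00869H* = 0.403, so H* = 46.4.
From dB/dt = 0: 1.23(1 - B*/493) = 0.0101·46.4, giving B* = 493·(1 - 0.381) = 305.
From dH/dt = 0: 0.00348·305 - 0.498 = 0.0483C*, so C* = 0.564/0.0483 = 11.7.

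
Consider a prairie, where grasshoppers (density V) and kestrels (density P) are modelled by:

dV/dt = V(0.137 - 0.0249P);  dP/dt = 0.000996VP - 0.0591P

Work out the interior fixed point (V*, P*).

Set dP/dt = 0 with P > 0: 0.000996V - 0.0591 = 0, so V* = 0.0591/0.000996 = 59.3.
Set dV/dt = 0 with V > 0: 0.137 - 0.0249P = 0, so P* = 0.137/0.0249 = 5.5.

V* ≈ 59.3, P* ≈ 5.5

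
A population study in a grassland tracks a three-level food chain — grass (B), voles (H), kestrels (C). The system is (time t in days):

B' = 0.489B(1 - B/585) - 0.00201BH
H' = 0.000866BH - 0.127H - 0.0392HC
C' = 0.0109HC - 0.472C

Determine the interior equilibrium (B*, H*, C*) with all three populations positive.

From dC/dt = 0: 0.0109H* = 0.472, so H* = 43.3.
From dB/dt = 0: 0.489(1 - B*/585) = 0.00201·43.3, giving B* = 585·(1 - 0.178) = 481.
From dH/dt = 0: 0.000866·481 - 0.127 = 0.0392C*, so C* = 0.289/0.0392 = 7.38.

B* ≈ 481, H* ≈ 43.3, C* ≈ 7.38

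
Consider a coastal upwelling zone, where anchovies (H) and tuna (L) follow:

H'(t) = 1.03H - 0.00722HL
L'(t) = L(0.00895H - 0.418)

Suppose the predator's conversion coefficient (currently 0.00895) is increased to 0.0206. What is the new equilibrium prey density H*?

H* ≈ 20.3

At the interior fixed point, setting dL/dt = 0 with L > 0 fixes H* = (predator death rate)/(HL coefficient) — independent of the other coefficients.
With the change, H* = 0.418/0.0206 = 20.3; it falls from 46.7.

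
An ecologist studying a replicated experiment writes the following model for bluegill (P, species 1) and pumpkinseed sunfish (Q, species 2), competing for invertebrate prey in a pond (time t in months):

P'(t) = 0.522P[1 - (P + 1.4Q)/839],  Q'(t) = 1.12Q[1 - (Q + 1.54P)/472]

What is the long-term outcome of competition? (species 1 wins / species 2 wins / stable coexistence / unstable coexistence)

species 1 excludes species 2

Compare the nullcline intercepts: K1/α12 = 839/1.4 = 599 > K2 = 472; K2/α21 = 472/1.54 = 306 < K1 = 839.
Since the inequalities point opposite ways, species 1 can invade but species 2 cannot.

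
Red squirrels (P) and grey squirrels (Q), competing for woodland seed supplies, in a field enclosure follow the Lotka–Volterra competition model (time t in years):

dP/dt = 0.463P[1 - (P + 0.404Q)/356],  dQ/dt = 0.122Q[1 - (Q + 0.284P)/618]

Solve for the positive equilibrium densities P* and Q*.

P* ≈ 120, Q* ≈ 584

Setting both brackets to zero gives the nullclines P + 0.404Q = 356 and 0.284P + Q = 618.
Substituting Q = 618 - 0.284P into the first: P(1 - 0.404·0.284) = 356 - 0.404·618.
So P* = 106/0.885 = 120, and then Q* = 618 - 0.284·120 = 584.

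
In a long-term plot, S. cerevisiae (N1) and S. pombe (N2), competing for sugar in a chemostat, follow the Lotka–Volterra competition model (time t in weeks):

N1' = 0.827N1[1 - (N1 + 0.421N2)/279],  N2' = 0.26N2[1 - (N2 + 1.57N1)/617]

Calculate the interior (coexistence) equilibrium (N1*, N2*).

Setting both brackets to zero gives the nullclines N1 + 0.421N2 = 279 and 1.57N1 + N2 = 617.
Substituting N2 = 617 - 1.57N1 into the first: N1(1 - 0.421·1.57) = 279 - 0.421·617.
So N1* = 19.2/0.339 = 56.8, and then N2* = 617 - 1.57·56.8 = 528.

N1* ≈ 56.8, N2* ≈ 528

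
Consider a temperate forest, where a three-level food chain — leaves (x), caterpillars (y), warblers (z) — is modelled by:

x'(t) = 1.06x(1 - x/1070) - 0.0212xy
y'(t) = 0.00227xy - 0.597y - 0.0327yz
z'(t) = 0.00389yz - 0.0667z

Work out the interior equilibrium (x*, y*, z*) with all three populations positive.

From dz/dt = 0: 0.00389y* = 0.0667, so y* = 17.1.
From dx/dt = 0: 1.06(1 - x*/1070) = 0.0212·17.1, giving x* = 1070·(1 - 0.343) = 703.
From dy/dt = 0: 0.00227·703 - 0.597 = 0.0327z*, so z* = 0.999/0.0327 = 30.5.

x* ≈ 703, y* ≈ 17.1, z* ≈ 30.5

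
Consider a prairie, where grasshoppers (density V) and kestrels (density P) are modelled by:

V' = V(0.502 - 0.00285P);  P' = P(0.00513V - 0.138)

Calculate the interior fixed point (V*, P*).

V* ≈ 26.9, P* ≈ 176

Set dP/dt = 0 with P > 0: 0.00513V - 0.138 = 0, so V* = 0.138/0.00513 = 26.9.
Set dV/dt = 0 with V > 0: 0.502 - 0.00285P = 0, so P* = 0.502/0.00285 = 176.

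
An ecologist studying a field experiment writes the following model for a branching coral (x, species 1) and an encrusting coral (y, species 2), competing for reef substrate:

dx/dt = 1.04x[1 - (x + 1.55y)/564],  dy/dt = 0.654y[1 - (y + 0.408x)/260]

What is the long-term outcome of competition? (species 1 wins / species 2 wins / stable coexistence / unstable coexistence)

stable coexistence

Compare the nullcline intercepts: K1/α12 = 564/1.55 = 364 > K2 = 260; K2/α21 = 260/0.408 = 637 > K1 = 564.
Since both inequalities hold, each species can invade when rare, so the interior equilibrium is stable.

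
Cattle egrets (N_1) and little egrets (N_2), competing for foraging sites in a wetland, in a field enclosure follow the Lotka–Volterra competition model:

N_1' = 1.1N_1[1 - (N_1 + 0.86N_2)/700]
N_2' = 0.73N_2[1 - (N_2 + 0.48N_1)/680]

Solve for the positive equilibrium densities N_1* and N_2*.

Setting both brackets to zero gives the nullclines N_1 + 0.86N_2 = 700 and 0.48N_1 + N_2 = 680.
Substituting N_2 = 680 - 0.48N_1 into the first: N_1(1 - 0.86·0.48) = 700 - 0.86·680.
So N_1* = 115/0.587 = 196, and then N_2* = 680 - 0.48·196 = 586.

N_1* ≈ 196, N_2* ≈ 586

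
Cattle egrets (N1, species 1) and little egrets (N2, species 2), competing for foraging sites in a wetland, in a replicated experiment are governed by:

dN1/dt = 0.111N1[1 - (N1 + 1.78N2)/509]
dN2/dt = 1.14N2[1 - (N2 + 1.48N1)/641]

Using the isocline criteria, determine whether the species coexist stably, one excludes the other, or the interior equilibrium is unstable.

unstable coexistence (outcome depends on initial conditions)

Compare the nullcline intercepts: K1/α12 = 509/1.78 = 286 < K2 = 641; K2/α21 = 641/1.48 = 433 < K1 = 509.
Since both are reversed, neither can invade when rare; the interior point is a saddle.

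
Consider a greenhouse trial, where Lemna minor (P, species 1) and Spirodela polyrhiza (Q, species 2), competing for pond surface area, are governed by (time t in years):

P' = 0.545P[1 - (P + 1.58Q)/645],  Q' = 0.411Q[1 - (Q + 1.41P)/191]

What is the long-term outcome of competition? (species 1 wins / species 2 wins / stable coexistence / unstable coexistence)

species 1 excludes species 2

Compare the nullcline intercepts: K1/α12 = 645/1.58 = 408 > K2 = 191; K2/α21 = 191/1.41 = 135 < K1 = 645.
Since the inequalities point opposite ways, species 1 can invade but species 2 cannot.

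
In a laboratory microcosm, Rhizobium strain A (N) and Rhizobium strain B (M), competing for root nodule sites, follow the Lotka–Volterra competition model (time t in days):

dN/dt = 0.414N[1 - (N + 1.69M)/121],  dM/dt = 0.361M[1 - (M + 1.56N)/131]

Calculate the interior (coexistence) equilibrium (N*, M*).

N* ≈ 61.3, M* ≈ 35.3

Setting both brackets to zero gives the nullclines N + 1.69M = 121 and 1.56N + M = 131.
Substituting M = 131 - 1.56N into the first: N(1 - 1.69·1.56) = 121 - 1.69·131.
So N* = -100/-1.64 = 61.3, and then M* = 131 - 1.56·61.3 = 35.3.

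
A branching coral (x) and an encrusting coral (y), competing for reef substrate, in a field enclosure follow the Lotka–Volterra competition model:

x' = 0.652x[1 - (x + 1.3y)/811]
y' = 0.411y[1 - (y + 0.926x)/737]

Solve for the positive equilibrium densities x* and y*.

Setting both brackets to zero gives the nullclines x + 1.3y = 811 and 0.926x + y = 737.
Substituting y = 737 - 0.926x into the first: x(1 - 1.3·0.926) = 811 - 1.3·737.
So x* = -147/-0.204 = 722, and then y* = 737 - 0.926·722 = 68.6.

x* ≈ 722, y* ≈ 68.6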